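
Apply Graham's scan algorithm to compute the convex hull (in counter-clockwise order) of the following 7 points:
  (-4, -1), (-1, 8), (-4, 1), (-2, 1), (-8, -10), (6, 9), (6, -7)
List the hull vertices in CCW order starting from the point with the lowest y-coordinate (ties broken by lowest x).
Hull (CCW) = [(-8, -10), (6, -7), (6, 9), (-1, 8), (-4, 1)]

Graham scan procedure:
  1. Find the pivot p₀ = point with lowest y (tie → lowest x): (-8, -10).
  2. Sort the remaining points by polar angle around p₀.
  3. Walk through sorted points, maintaining a stack; pop the top while the last three entries make a non-left turn (cross product ≤ 0).
  4. Final stack is the convex hull in CCW order: (-8, -10), (6, -7), (6, 9), (-1, 8), (-4, 1).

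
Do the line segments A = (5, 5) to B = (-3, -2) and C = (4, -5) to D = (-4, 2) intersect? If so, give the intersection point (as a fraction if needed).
Yes; intersection at (-17/14, -7/16) (t = 87/112 on AB, s = 73/112 on CD)

Parametrize AB as A + t(B − A) = (5 + -8 t, 5 + -7 t) and CD as C + s(D − C) = (4 + -8 s, -5 + 7 s). Solve the linear system for (t, s). Determinant = 112 ≠ 0, so a unique intersection of the containing lines exists. Solution: t = 87/112, s = 73/112 — both in [0, 1], so the segments cross. Intersection point: (-17/14, -7/16).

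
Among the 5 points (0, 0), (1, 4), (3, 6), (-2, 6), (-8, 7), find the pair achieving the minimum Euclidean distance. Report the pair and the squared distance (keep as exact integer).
Pair = ((1, 4), (3, 6)); squared distance = 8

Compute all C(5, 2) = 10 pairwise squared distances (x_i − x_j)² + (y_i − y_j)². The minimum is 8, attained by the pair ((1, 4), (3, 6)).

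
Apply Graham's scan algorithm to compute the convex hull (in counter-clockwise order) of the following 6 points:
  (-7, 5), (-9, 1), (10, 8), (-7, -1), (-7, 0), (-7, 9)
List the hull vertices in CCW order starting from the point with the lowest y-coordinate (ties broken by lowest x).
Hull (CCW) = [(-7, -1), (10, 8), (-7, 9), (-9, 1)]

Graham scan procedure:
  1. Find the pivot p₀ = point with lowest y (tie → lowest x): (-7, -1).
  2. Sort the remaining points by polar angle around p₀.
  3. Walk through sorted points, maintaining a stack; pop the top while the last three entries make a non-left turn (cross product ≤ 0).
  4. Final stack is the convex hull in CCW order: (-7, -1), (10, 8), (-7, 9), (-9, 1).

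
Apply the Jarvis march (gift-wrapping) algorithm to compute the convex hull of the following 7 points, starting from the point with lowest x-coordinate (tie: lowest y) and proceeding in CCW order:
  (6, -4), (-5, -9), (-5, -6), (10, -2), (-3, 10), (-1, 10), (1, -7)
Hull (CCW) = [(-5, -9), (1, -7), (10, -2), (-1, 10), (-3, 10), (-5, -6)]

Jarvis march: at each step, from the current hull vertex p, select the next vertex q as the point such that every other point lies strictly to the left of (or on) the directed line p → q. (Equivalently: for every other point r, the cross product (q − p) × (r − p) ≥ 0.)
Starting point (lowest x, tie lowest y): (-5, -9). Wrap until returning to start. Resulting hull: (-5, -9), (1, -7), (10, -2), (-1, 10), (-3, 10), (-5, -6).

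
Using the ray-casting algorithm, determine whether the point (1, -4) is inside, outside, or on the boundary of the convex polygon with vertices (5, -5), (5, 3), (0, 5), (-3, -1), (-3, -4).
The point (1, -4) lies strictly inside the polygon

Cast a horizontal ray to the right from the query point and count how many polygon edges it crosses (each edge strictly once or zero times, handled with the usual half-open convention). 
Parity of crossings → odd ⇒ inside.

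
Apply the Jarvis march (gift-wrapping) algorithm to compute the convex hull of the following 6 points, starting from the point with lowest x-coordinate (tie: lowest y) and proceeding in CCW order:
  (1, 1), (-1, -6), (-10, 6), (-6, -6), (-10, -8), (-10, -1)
Hull (CCW) = [(-10, -8), (-1, -6), (1, 1), (-10, 6)]

Jarvis march: at each step, from the current hull vertex p, select the next vertex q as the point such that every other point lies strictly to the left of (or on) the directed line p → q. (Equivalently: for every other point r, the cross product (q − p) × (r − p) ≥ 0.)
Starting point (lowest x, tie lowest y): (-10, -8). Wrap until returning to start. Resulting hull: (-10, -8), (-1, -6), (1, 1), (-10, 6).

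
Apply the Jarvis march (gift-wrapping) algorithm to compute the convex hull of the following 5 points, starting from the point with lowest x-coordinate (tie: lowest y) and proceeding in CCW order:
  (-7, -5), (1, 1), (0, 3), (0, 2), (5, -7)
Hull (CCW) = [(-7, -5), (5, -7), (0, 3)]

Jarvis march: at each step, from the current hull vertex p, select the next vertex q as the point such that every other point lies strictly to the left of (or on) the directed line p → q. (Equivalently: for every other point r, the cross product (q − p) × (r − p) ≥ 0.)
Starting point (lowest x, tie lowest y): (-7, -5). Wrap until returning to start. Resulting hull: (-7, -5), (5, -7), (0, 3).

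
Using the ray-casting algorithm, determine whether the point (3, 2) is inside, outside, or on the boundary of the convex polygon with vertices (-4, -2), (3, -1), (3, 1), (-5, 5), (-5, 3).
The point (3, 2) lies strictly outside the polygon

Cast a horizontal ray to the right from the query point and count how many polygon edges it crosses (each edge strictly once or zero times, handled with the usual half-open convention). 
Parity of crossings → even ⇒ outside.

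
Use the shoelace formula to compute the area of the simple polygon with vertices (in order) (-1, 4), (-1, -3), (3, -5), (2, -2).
Area = 31/2

Shoelace formula: Area = (1/2) |Σ_i (x_i · y_{i+1} − x_{i+1} · y_i)| (indices mod n). Compute each cross term:
  (-1)(-3) − (-1)(4) = 7
  (-1)(-5) − (3)(-3) = 14
  (3)(-2) − (2)(-5) = 4
  (2)(4) − (-1)(-2) = 6
Sum = 31, so (signed) Area = 31/2 = 31/2, |Area| = 31/2.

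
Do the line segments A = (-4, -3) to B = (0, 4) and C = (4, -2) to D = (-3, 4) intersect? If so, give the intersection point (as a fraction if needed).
Yes; intersection at (-72/73, 166/73) (t = 55/73 on AB, s = 52/73 on CD)

Parametrize AB as A + t(B − A) = (-4 + 4 t, -3 + 7 t) and CD as C + s(D − C) = (4 + -7 s, -2 + 6 s). Solve the linear system for (t, s). Determinant = -73 ≠ 0, so a unique intersection of the containing lines exists. Solution: t = 55/73, s = 52/73 — both in [0, 1], so the segments cross. Intersection point: (-72/73, 166/73).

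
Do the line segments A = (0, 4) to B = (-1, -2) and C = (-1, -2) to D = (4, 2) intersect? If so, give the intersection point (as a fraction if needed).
Yes; intersection at (-1, -2) (t = 1 on AB, s = 0 on CD)

Parametrize AB as A + t(B − A) = (0 + -1 t, 4 + -6 t) and CD as C + s(D − C) = (-1 + 5 s, -2 + 4 s). Solve the linear system for (t, s). Determinant = -26 ≠ 0, so a unique intersection of the containing lines exists. Solution: t = 1, s = 0 — both in [0, 1], so the segments cross. Intersection point: (-1, -2).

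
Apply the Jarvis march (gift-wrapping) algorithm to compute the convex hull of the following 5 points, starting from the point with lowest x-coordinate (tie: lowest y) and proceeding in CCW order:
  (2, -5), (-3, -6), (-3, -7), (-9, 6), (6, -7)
Hull (CCW) = [(-9, 6), (-3, -7), (6, -7)]

Jarvis march: at each step, from the current hull vertex p, select the next vertex q as the point such that every other point lies strictly to the left of (or on) the directed line p → q. (Equivalently: for every other point r, the cross product (q − p) × (r − p) ≥ 0.)
Starting point (lowest x, tie lowest y): (-9, 6). Wrap until returning to start. Resulting hull: (-9, 6), (-3, -7), (6, -7).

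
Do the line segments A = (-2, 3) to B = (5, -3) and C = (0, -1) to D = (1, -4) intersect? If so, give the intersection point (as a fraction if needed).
No (intersection of containing lines falls outside at least one segment)

Parametrize and solve: t = 2/15, s = -16/15. At least one of these is outside [0, 1], so the segments do not intersect.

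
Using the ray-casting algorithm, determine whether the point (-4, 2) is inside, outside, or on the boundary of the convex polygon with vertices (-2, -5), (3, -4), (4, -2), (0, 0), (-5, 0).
The point (-4, 2) lies strictly outside the polygon

Cast a horizontal ray to the right from the query point and count how many polygon edges it crosses (each edge strictly once or zero times, handled with the usual half-open convention). 
Parity of crossings → even ⇒ outside.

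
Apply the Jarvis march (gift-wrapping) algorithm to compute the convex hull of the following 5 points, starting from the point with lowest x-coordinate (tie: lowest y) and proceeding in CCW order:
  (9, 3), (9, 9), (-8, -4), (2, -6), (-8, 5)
Hull (CCW) = [(-8, -4), (2, -6), (9, 3), (9, 9), (-8, 5)]

Jarvis march: at each step, from the current hull vertex p, select the next vertex q as the point such that every other point lies strictly to the left of (or on) the directed line p → q. (Equivalently: for every other point r, the cross product (q − p) × (r − p) ≥ 0.)
Starting point (lowest x, tie lowest y): (-8, -4). Wrap until returning to start. Resulting hull: (-8, -4), (2, -6), (9, 3), (9, 9), (-8, 5).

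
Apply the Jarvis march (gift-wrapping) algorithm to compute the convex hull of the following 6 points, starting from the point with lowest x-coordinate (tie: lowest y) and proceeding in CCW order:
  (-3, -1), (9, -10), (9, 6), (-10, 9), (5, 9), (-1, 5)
Hull (CCW) = [(-10, 9), (-3, -1), (9, -10), (9, 6), (5, 9)]

Jarvis march: at each step, from the current hull vertex p, select the next vertex q as the point such that every other point lies strictly to the left of (or on) the directed line p → q. (Equivalently: for every other point r, the cross product (q − p) × (r − p) ≥ 0.)
Starting point (lowest x, tie lowest y): (-10, 9). Wrap until returning to start. Resulting hull: (-10, 9), (-3, -1), (9, -10), (9, 6), (5, 9).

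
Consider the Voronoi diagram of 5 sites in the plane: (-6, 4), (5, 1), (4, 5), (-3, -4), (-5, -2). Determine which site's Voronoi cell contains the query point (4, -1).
Nearest site = (5, 1)

The Voronoi cell of site s contains exactly those query points closer to s than to any other site. Compute squared distances from q = (4, -1) to each site:
  (5 − 4)² + (1 − -1)² = 5
  (4 − 4)² + (5 − -1)² = 36
  (-3 − 4)² + (-4 − -1)² = 58
  (-5 − 4)² + (-2 − -1)² = 82
  (-6 − 4)² + (4 − -1)² = 125
Minimum is attained by (5, 1), so q lies in its Voronoi cell.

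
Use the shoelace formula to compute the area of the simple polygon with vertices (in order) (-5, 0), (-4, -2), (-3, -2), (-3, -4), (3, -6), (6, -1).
Area = 38

Shoelace formula: Area = (1/2) |Σ_i (x_i · y_{i+1} − x_{i+1} · y_i)| (indices mod n). Compute each cross term:
  (-5)(-2) − (-4)(0) = 10
  (-4)(-2) − (-3)(-2) = 2
  (-3)(-4) − (-3)(-2) = 6
  (-3)(-6) − (3)(-4) = 30
  (3)(-1) − (6)(-6) = 33
  (6)(0) − (-5)(-1) = -5
Sum = 76, so (signed) Area = 76/2 = 38, |Area| = 38.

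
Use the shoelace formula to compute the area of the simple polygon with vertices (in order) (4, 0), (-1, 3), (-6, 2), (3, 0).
Area = 11

Shoelace formula: Area = (1/2) |Σ_i (x_i · y_{i+1} − x_{i+1} · y_i)| (indices mod n). Compute each cross term:
  (4)(3) − (-1)(0) = 12
  (-1)(2) − (-6)(3) = 16
  (-6)(0) − (3)(2) = -6
  (3)(0) − (4)(0) = 0
Sum = 22, so (signed) Area = 22/2 = 11, |Area| = 11.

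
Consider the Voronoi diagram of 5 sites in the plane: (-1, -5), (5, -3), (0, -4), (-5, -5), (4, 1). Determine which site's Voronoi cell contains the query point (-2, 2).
Nearest site = (4, 1)

The Voronoi cell of site s contains exactly those query points closer to s than to any other site. Compute squared distances from q = (-2, 2) to each site:
  (4 − -2)² + (1 − 2)² = 37
  (0 − -2)² + (-4 − 2)² = 40
  (-1 − -2)² + (-5 − 2)² = 50
  (-5 − -2)² + (-5 − 2)² = 58
  (5 − -2)² + (-3 − 2)² = 74
Minimum is attained by (4, 1), so q lies in its Voronoi cell.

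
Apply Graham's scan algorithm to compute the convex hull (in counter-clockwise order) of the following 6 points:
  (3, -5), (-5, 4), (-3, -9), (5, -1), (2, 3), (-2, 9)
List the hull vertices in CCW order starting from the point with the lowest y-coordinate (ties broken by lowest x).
Hull (CCW) = [(-3, -9), (3, -5), (5, -1), (-2, 9), (-5, 4)]

Graham scan procedure:
  1. Find the pivot p₀ = point with lowest y (tie → lowest x): (-3, -9).
  2. Sort the remaining points by polar angle around p₀.
  3. Walk through sorted points, maintaining a stack; pop the top while the last three entries make a non-left turn (cross product ≤ 0).
  4. Final stack is the convex hull in CCW order: (-3, -9), (3, -5), (5, -1), (-2, 9), (-5, 4).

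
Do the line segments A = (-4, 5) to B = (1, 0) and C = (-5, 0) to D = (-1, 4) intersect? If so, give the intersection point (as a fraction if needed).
Yes; intersection at (-2, 3) (t = 2/5 on AB, s = 3/4 on CD)

Parametrize AB as A + t(B − A) = (-4 + 5 t, 5 + -5 t) and CD as C + s(D − C) = (-5 + 4 s, 0 + 4 s). Solve the linear system for (t, s). Determinant = -40 ≠ 0, so a unique intersection of the containing lines exists. Solution: t = 2/5, s = 3/4 — both in [0, 1], so the segments cross. Intersection point: (-2, 3).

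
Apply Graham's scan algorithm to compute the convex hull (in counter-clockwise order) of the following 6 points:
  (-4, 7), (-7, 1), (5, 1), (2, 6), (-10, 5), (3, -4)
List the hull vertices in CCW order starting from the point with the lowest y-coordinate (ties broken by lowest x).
Hull (CCW) = [(3, -4), (5, 1), (2, 6), (-4, 7), (-10, 5), (-7, 1)]

Graham scan procedure:
  1. Find the pivot p₀ = point with lowest y (tie → lowest x): (3, -4).
  2. Sort the remaining points by polar angle around p₀.
  3. Walk through sorted points, maintaining a stack; pop the top while the last three entries make a non-left turn (cross product ≤ 0).
  4. Final stack is the convex hull in CCW order: (3, -4), (5, 1), (2, 6), (-4, 7), (-10, 5), (-7, 1).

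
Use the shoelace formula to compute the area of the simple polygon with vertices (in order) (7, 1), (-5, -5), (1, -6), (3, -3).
Area = 22

Shoelace formula: Area = (1/2) |Σ_i (x_i · y_{i+1} − x_{i+1} · y_i)| (indices mod n). Compute each cross term:
  (7)(-5) − (-5)(1) = -30
  (-5)(-6) − (1)(-5) = 35
  (1)(-3) − (3)(-6) = 15
  (3)(1) − (7)(-3) = 24
Sum = 44, so (signed) Area = 44/2 = 22, |Area| = 22.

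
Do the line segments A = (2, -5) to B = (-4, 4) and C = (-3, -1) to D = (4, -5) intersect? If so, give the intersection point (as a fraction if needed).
Yes; intersection at (10/13, -41/13) (t = 8/39 on AB, s = 7/13 on CD)

Parametrize AB as A + t(B − A) = (2 + -6 t, -5 + 9 t) and CD as C + s(D − C) = (-3 + 7 s, -1 + -4 s). Solve the linear system for (t, s). Determinant = 39 ≠ 0, so a unique intersection of the containing lines exists. Solution: t = 8/39, s = 7/13 — both in [0, 1], so the segments cross. Intersection point: (10/13, -41/13).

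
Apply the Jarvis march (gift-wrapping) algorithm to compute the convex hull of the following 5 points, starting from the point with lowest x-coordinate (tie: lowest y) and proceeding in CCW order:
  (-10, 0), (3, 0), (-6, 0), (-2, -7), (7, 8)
Hull (CCW) = [(-10, 0), (-2, -7), (3, 0), (7, 8)]

Jarvis march: at each step, from the current hull vertex p, select the next vertex q as the point such that every other point lies strictly to the left of (or on) the directed line p → q. (Equivalently: for every other point r, the cross product (q − p) × (r − p) ≥ 0.)
Starting point (lowest x, tie lowest y): (-10, 0). Wrap until returning to start. Resulting hull: (-10, 0), (-2, -7), (3, 0), (7, 8).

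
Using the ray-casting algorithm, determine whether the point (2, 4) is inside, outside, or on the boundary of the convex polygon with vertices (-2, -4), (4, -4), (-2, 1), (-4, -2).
The point (2, 4) lies strictly outside the polygon

Cast a horizontal ray to the right from the query point and count how many polygon edges it crosses (each edge strictly once or zero times, handled with the usual half-open convention). 
Parity of crossings → even ⇒ outside.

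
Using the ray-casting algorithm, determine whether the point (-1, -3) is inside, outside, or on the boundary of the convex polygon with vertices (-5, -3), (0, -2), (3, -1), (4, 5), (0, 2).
The point (-1, -3) lies strictly outside the polygon

Cast a horizontal ray to the right from the query point and count how many polygon edges it crosses (each edge strictly once or zero times, handled with the usual half-open convention). 
Parity of crossings → even ⇒ outside.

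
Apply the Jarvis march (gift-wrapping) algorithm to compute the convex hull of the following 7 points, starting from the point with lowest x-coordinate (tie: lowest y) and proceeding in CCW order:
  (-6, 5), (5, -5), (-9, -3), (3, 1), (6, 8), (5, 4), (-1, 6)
Hull (CCW) = [(-9, -3), (5, -5), (6, 8), (-6, 5)]

Jarvis march: at each step, from the current hull vertex p, select the next vertex q as the point such that every other point lies strictly to the left of (or on) the directed line p → q. (Equivalently: for every other point r, the cross product (q − p) × (r − p) ≥ 0.)
Starting point (lowest x, tie lowest y): (-9, -3). Wrap until returning to start. Resulting hull: (-9, -3), (5, -5), (6, 8), (-6, 5).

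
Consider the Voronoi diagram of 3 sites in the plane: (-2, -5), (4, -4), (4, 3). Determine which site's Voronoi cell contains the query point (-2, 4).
Nearest site = (4, 3)

The Voronoi cell of site s contains exactly those query points closer to s than to any other site. Compute squared distances from q = (-2, 4) to each site:
  (4 − -2)² + (3 − 4)² = 37
  (-2 − -2)² + (-5 − 4)² = 81
  (4 − -2)² + (-4 − 4)² = 100
Minimum is attained by (4, 3), so q lies in its Voronoi cell.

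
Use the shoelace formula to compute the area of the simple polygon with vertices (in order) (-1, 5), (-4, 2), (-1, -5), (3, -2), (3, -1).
Area = 37

Shoelace formula: Area = (1/2) |Σ_i (x_i · y_{i+1} − x_{i+1} · y_i)| (indices mod n). Compute each cross term:
  (-1)(2) − (-4)(5) = 18
  (-4)(-5) − (-1)(2) = 22
  (-1)(-2) − (3)(-5) = 17
  (3)(-1) − (3)(-2) = 3
  (3)(5) − (-1)(-1) = 14
Sum = 74, so (signed) Area = 74/2 = 37, |Area| = 37.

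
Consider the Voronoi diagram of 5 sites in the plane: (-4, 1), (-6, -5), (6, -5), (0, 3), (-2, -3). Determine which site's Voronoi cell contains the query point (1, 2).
Nearest site = (0, 3)

The Voronoi cell of site s contains exactly those query points closer to s than to any other site. Compute squared distances from q = (1, 2) to each site:
  (0 − 1)² + (3 − 2)² = 2
  (-4 − 1)² + (1 − 2)² = 26
  (-2 − 1)² + (-3 − 2)² = 34
  (6 − 1)² + (-5 − 2)² = 74
  (-6 − 1)² + (-5 − 2)² = 98
Minimum is attained by (0, 3), so q lies in its Voronoi cell.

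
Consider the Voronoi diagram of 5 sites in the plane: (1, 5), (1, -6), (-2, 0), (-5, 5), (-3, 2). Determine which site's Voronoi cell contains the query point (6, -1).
Nearest site = (1, -6)

The Voronoi cell of site s contains exactly those query points closer to s than to any other site. Compute squared distances from q = (6, -1) to each site:
  (1 − 6)² + (-6 − -1)² = 50
  (1 − 6)² + (5 − -1)² = 61
  (-2 − 6)² + (0 − -1)² = 65
  (-3 − 6)² + (2 − -1)² = 90
  (-5 − 6)² + (5 − -1)² = 157
Minimum is attained by (1, -6), so q lies in its Voronoi cell.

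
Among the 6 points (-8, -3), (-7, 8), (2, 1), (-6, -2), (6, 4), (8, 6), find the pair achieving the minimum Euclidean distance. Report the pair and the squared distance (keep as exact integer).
Pair = ((-8, -3), (-6, -2)); squared distance = 5

Compute all C(6, 2) = 15 pairwise squared distances (x_i − x_j)² + (y_i − y_j)². The minimum is 5, attained by the pair ((-8, -3), (-6, -2)).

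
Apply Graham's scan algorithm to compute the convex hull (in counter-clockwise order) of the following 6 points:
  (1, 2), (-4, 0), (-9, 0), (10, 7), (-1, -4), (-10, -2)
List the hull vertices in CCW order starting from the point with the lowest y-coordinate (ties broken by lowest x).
Hull (CCW) = [(-1, -4), (10, 7), (-9, 0), (-10, -2)]

Graham scan procedure:
  1. Find the pivot p₀ = point with lowest y (tie → lowest x): (-1, -4).
  2. Sort the remaining points by polar angle around p₀.
  3. Walk through sorted points, maintaining a stack; pop the top while the last three entries make a non-left turn (cross product ≤ 0).
  4. Final stack is the convex hull in CCW order: (-1, -4), (10, 7), (-9, 0), (-10, -2).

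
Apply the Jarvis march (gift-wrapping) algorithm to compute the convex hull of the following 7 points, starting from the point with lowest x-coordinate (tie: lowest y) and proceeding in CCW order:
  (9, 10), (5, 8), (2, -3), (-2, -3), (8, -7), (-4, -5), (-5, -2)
Hull (CCW) = [(-5, -2), (-4, -5), (8, -7), (9, 10), (5, 8)]

Jarvis march: at each step, from the current hull vertex p, select the next vertex q as the point such that every other point lies strictly to the left of (or on) the directed line p → q. (Equivalently: for every other point r, the cross product (q − p) × (r − p) ≥ 0.)
Starting point (lowest x, tie lowest y): (-5, -2). Wrap until returning to start. Resulting hull: (-5, -2), (-4, -5), (8, -7), (9, 10), (5, 8).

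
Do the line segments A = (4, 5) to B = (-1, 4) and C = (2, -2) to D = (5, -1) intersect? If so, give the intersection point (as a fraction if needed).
No (intersection of containing lines falls outside at least one segment)

Parametrize and solve: t = -19/2, s = 33/2. At least one of these is outside [0, 1], so the segments do not intersect.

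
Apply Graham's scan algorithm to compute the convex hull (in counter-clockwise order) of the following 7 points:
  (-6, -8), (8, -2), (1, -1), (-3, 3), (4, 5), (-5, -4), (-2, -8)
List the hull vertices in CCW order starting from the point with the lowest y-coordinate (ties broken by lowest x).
Hull (CCW) = [(-6, -8), (-2, -8), (8, -2), (4, 5), (-3, 3), (-5, -4)]

Graham scan procedure:
  1. Find the pivot p₀ = point with lowest y (tie → lowest x): (-6, -8).
  2. Sort the remaining points by polar angle around p₀.
  3. Walk through sorted points, maintaining a stack; pop the top while the last three entries make a non-left turn (cross product ≤ 0).
  4. Final stack is the convex hull in CCW order: (-6, -8), (-2, -8), (8, -2), (4, 5), (-3, 3), (-5, -4).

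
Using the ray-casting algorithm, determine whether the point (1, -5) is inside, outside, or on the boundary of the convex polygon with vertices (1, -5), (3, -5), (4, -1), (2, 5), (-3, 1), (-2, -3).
The point (1, -5) lies on the polygon boundary

Boundary check: the query satisfies the collinearity and bounding-box conditions for some polygon edge, so it lies exactly on the boundary.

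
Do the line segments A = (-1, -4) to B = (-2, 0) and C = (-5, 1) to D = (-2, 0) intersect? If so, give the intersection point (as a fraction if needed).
Yes; intersection at (-2, 0) (t = 1 on AB, s = 1 on CD)

Parametrize AB as A + t(B − A) = (-1 + -1 t, -4 + 4 t) and CD as C + s(D − C) = (-5 + 3 s, 1 + -1 s). Solve the linear system for (t, s). Determinant = 11 ≠ 0, so a unique intersection of the containing lines exists. Solution: t = 1, s = 1 — both in [0, 1], so the segments cross. Intersection point: (-2, 0).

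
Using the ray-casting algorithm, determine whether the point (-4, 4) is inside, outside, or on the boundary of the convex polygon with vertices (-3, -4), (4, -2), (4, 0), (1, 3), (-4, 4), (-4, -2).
The point (-4, 4) lies on the polygon boundary

Boundary check: the query satisfies the collinearity and bounding-box conditions for some polygon edge, so it lies exactly on the boundary.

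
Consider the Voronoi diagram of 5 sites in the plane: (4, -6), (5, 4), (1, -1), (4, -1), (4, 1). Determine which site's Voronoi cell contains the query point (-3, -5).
Nearest site = (1, -1)

The Voronoi cell of site s contains exactly those query points closer to s than to any other site. Compute squared distances from q = (-3, -5) to each site:
  (1 − -3)² + (-1 − -5)² = 32
  (4 − -3)² + (-6 − -5)² = 50
  (4 − -3)² + (-1 − -5)² = 65
  (4 − -3)² + (1 − -5)² = 85
  (5 − -3)² + (4 − -5)² = 145
Minimum is attained by (1, -1), so q lies in its Voronoi cell.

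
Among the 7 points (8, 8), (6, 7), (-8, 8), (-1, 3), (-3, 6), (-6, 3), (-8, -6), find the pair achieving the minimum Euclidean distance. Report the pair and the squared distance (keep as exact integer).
Pair = ((8, 8), (6, 7)); squared distance = 5

Compute all C(7, 2) = 21 pairwise squared distances (x_i − x_j)² + (y_i − y_j)². The minimum is 5, attained by the pair ((8, 8), (6, 7)).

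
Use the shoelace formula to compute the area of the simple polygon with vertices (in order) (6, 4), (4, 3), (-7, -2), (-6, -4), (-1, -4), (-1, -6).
Area = 85/2

Shoelace formula: Area = (1/2) |Σ_i (x_i · y_{i+1} − x_{i+1} · y_i)| (indices mod n). Compute each cross term:
  (6)(3) − (4)(4) = 2
  (4)(-2) − (-7)(3) = 13
  (-7)(-4) − (-6)(-2) = 16
  (-6)(-4) − (-1)(-4) = 20
  (-1)(-6) − (-1)(-4) = 2
  (-1)(4) − (6)(-6) = 32
Sum = 85, so (signed) Area = 85/2 = 85/2, |Area| = 85/2.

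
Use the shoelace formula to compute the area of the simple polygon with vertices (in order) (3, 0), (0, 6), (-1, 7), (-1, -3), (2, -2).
Area = 24

Shoelace formula: Area = (1/2) |Σ_i (x_i · y_{i+1} − x_{i+1} · y_i)| (indices mod n). Compute each cross term:
  (3)(6) − (0)(0) = 18
  (0)(7) − (-1)(6) = 6
  (-1)(-3) − (-1)(7) = 10
  (-1)(-2) − (2)(-3) = 8
  (2)(0) − (3)(-2) = 6
Sum = 48, so (signed) Area = 48/2 = 24, |Area| = 24.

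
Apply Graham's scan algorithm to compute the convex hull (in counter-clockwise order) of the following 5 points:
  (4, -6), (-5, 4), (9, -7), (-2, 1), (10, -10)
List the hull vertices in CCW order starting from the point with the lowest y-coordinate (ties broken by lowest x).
Hull (CCW) = [(10, -10), (9, -7), (-5, 4), (4, -6)]

Graham scan procedure:
  1. Find the pivot p₀ = point with lowest y (tie → lowest x): (10, -10).
  2. Sort the remaining points by polar angle around p₀.
  3. Walk through sorted points, maintaining a stack; pop the top while the last three entries make a non-left turn (cross product ≤ 0).
  4. Final stack is the convex hull in CCW order: (10, -10), (9, -7), (-5, 4), (4, -6).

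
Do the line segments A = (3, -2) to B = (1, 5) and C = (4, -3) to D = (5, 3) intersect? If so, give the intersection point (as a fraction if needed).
No (intersection of containing lines falls outside at least one segment)

Parametrize and solve: t = -7/19, s = -5/19. At least one of these is outside [0, 1], so the segments do not intersect.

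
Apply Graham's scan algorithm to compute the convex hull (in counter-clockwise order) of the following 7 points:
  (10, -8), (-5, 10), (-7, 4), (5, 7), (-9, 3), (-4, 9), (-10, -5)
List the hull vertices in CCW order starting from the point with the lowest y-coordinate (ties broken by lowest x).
Hull (CCW) = [(10, -8), (5, 7), (-5, 10), (-9, 3), (-10, -5)]

Graham scan procedure:
  1. Find the pivot p₀ = point with lowest y (tie → lowest x): (10, -8).
  2. Sort the remaining points by polar angle around p₀.
  3. Walk through sorted points, maintaining a stack; pop the top while the last three entries make a non-left turn (cross product ≤ 0).
  4. Final stack is the convex hull in CCW order: (10, -8), (5, 7), (-5, 10), (-9, 3), (-10, -5).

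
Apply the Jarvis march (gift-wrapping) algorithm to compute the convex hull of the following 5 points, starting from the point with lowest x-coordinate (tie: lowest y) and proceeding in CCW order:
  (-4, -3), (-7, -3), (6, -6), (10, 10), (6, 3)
Hull (CCW) = [(-7, -3), (6, -6), (10, 10)]

Jarvis march: at each step, from the current hull vertex p, select the next vertex q as the point such that every other point lies strictly to the left of (or on) the directed line p → q. (Equivalently: for every other point r, the cross product (q − p) × (r − p) ≥ 0.)
Starting point (lowest x, tie lowest y): (-7, -3). Wrap until returning to start. Resulting hull: (-7, -3), (6, -6), (10, 10).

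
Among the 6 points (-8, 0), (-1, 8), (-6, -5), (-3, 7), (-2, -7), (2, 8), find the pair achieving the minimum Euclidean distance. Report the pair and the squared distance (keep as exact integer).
Pair = ((-1, 8), (-3, 7)); squared distance = 5

Compute all C(6, 2) = 15 pairwise squared distances (x_i − x_j)² + (y_i − y_j)². The minimum is 5, attained by the pair ((-1, 8), (-3, 7)).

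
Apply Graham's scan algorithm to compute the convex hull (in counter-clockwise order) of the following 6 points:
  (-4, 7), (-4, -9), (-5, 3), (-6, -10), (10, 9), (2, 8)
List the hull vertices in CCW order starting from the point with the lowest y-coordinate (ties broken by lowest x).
Hull (CCW) = [(-6, -10), (-4, -9), (10, 9), (2, 8), (-4, 7), (-5, 3)]

Graham scan procedure:
  1. Find the pivot p₀ = point with lowest y (tie → lowest x): (-6, -10).
  2. Sort the remaining points by polar angle around p₀.
  3. Walk through sorted points, maintaining a stack; pop the top while the last three entries make a non-left turn (cross product ≤ 0).
  4. Final stack is the convex hull in CCW order: (-6, -10), (-4, -9), (10, 9), (2, 8), (-4, 7), (-5, 3).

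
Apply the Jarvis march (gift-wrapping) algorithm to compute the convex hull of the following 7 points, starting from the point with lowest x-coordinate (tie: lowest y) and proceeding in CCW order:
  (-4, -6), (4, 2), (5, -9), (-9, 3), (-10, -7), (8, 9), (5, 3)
Hull (CCW) = [(-10, -7), (5, -9), (8, 9), (-9, 3)]

Jarvis march: at each step, from the current hull vertex p, select the next vertex q as the point such that every other point lies strictly to the left of (or on) the directed line p → q. (Equivalently: for every other point r, the cross product (q − p) × (r − p) ≥ 0.)
Starting point (lowest x, tie lowest y): (-10, -7). Wrap until returning to start. Resulting hull: (-10, -7), (5, -9), (8, 9), (-9, 3).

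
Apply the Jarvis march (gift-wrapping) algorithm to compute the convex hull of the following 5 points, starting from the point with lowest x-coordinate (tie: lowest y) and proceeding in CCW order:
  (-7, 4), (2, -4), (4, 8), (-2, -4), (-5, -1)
Hull (CCW) = [(-7, 4), (-5, -1), (-2, -4), (2, -4), (4, 8)]

Jarvis march: at each step, from the current hull vertex p, select the next vertex q as the point such that every other point lies strictly to the left of (or on) the directed line p → q. (Equivalently: for every other point r, the cross product (q − p) × (r − p) ≥ 0.)
Starting point (lowest x, tie lowest y): (-7, 4). Wrap until returning to start. Resulting hull: (-7, 4), (-5, -1), (-2, -4), (2, -4), (4, 8).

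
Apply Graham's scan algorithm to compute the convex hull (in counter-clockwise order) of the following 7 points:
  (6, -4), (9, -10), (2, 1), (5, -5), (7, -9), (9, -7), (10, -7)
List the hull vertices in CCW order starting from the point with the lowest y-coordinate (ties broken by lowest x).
Hull (CCW) = [(9, -10), (10, -7), (2, 1), (7, -9)]

Graham scan procedure:
  1. Find the pivot p₀ = point with lowest y (tie → lowest x): (9, -10).
  2. Sort the remaining points by polar angle around p₀.
  3. Walk through sorted points, maintaining a stack; pop the top while the last three entries make a non-left turn (cross product ≤ 0).
  4. Final stack is the convex hull in CCW order: (9, -10), (10, -7), (2, 1), (7, -9).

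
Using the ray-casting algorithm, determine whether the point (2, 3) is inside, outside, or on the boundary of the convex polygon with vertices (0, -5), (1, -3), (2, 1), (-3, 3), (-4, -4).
The point (2, 3) lies strictly outside the polygon

Cast a horizontal ray to the right from the query point and count how many polygon edges it crosses (each edge strictly once or zero times, handled with the usual half-open convention). 
Parity of crossings → even ⇒ outside.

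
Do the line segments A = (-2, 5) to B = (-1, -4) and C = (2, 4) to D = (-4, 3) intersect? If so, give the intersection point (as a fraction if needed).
Yes; intersection at (-20/11, 37/11) (t = 2/11 on AB, s = 7/11 on CD)

Parametrize AB as A + t(B − A) = (-2 + 1 t, 5 + -9 t) and CD as C + s(D − C) = (2 + -6 s, 4 + -1 s). Solve the linear system for (t, s). Determinant = 55 ≠ 0, so a unique intersection of the containing lines exists. Solution: t = 2/11, s = 7/11 — both in [0, 1], so the segments cross. Intersection point: (-20/11, 37/11).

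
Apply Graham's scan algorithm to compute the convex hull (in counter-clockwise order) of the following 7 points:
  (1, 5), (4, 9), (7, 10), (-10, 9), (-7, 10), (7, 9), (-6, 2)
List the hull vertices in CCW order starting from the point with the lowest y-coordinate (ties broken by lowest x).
Hull (CCW) = [(-6, 2), (1, 5), (7, 9), (7, 10), (-7, 10), (-10, 9)]

Graham scan procedure:
  1. Find the pivot p₀ = point with lowest y (tie → lowest x): (-6, 2).
  2. Sort the remaining points by polar angle around p₀.
  3. Walk through sorted points, maintaining a stack; pop the top while the last three entries make a non-left turn (cross product ≤ 0).
  4. Final stack is the convex hull in CCW order: (-6, 2), (1, 5), (7, 9), (7, 10), (-7, 10), (-10, 9).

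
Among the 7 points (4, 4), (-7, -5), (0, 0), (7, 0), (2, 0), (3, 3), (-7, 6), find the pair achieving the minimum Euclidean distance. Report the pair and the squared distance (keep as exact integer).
Pair = ((4, 4), (3, 3)); squared distance = 2

Compute all C(7, 2) = 21 pairwise squared distances (x_i − x_j)² + (y_i − y_j)². The minimum is 2, attained by the pair ((4, 4), (3, 3)).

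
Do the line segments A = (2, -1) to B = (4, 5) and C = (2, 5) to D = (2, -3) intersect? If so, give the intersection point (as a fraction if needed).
Yes; intersection at (2, -1) (t = 0 on AB, s = 3/4 on CD)

Parametrize AB as A + t(B − A) = (2 + 2 t, -1 + 6 t) and CD as C + s(D − C) = (2 + 0 s, 5 + -8 s). Solve the linear system for (t, s). Determinant = 16 ≠ 0, so a unique intersection of the containing lines exists. Solution: t = 0, s = 3/4 — both in [0, 1], so the segments cross. Intersection point: (2, -1).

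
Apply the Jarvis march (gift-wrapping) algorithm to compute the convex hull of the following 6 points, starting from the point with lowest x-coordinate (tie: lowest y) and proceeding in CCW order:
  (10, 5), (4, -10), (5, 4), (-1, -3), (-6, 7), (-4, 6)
Hull (CCW) = [(-6, 7), (-1, -3), (4, -10), (10, 5)]

Jarvis march: at each step, from the current hull vertex p, select the next vertex q as the point such that every other point lies strictly to the left of (or on) the directed line p → q. (Equivalently: for every other point r, the cross product (q − p) × (r − p) ≥ 0.)
Starting point (lowest x, tie lowest y): (-6, 7). Wrap until returning to start. Resulting hull: (-6, 7), (-1, -3), (4, -10), (10, 5).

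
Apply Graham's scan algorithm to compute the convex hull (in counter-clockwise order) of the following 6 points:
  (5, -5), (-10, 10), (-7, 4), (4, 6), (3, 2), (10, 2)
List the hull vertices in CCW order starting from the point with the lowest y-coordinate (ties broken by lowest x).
Hull (CCW) = [(5, -5), (10, 2), (4, 6), (-10, 10), (-7, 4)]

Graham scan procedure:
  1. Find the pivot p₀ = point with lowest y (tie → lowest x): (5, -5).
  2. Sort the remaining points by polar angle around p₀.
  3. Walk through sorted points, maintaining a stack; pop the top while the last three entries make a non-left turn (cross product ≤ 0).
  4. Final stack is the convex hull in CCW order: (5, -5), (10, 2), (4, 6), (-10, 10), (-7, 4).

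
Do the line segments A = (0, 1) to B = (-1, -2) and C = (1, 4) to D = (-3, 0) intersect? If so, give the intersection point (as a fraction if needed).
No (intersection of containing lines falls outside at least one segment)

Parametrize and solve: t = -1, s = 0. At least one of these is outside [0, 1], so the segments do not intersect.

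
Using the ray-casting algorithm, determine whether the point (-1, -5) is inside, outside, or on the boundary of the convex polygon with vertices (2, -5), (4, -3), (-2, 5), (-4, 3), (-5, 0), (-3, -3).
The point (-1, -5) lies strictly outside the polygon

Cast a horizontal ray to the right from the query point and count how many polygon edges it crosses (each edge strictly once or zero times, handled with the usual half-open convention). 
Parity of crossings → even ⇒ outside.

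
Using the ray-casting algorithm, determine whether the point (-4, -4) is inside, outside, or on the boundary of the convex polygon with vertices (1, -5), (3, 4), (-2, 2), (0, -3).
The point (-4, -4) lies strictly outside the polygon

Cast a horizontal ray to the right from the query point and count how many polygon edges it crosses (each edge strictly once or zero times, handled with the usual half-open convention). 
Parity of crossings → even ⇒ outside.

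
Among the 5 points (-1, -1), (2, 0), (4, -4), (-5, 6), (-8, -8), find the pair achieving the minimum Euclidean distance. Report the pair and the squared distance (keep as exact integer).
Pair = ((-1, -1), (2, 0)); squared distance = 10

Compute all C(5, 2) = 10 pairwise squared distances (x_i − x_j)² + (y_i − y_j)². The minimum is 10, attained by the pair ((-1, -1), (2, 0)).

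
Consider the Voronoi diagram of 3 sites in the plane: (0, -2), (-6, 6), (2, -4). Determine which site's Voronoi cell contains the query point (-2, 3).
Nearest site = (-6, 6)

The Voronoi cell of site s contains exactly those query points closer to s than to any other site. Compute squared distances from q = (-2, 3) to each site:
  (-6 − -2)² + (6 − 3)² = 25
  (0 − -2)² + (-2 − 3)² = 29
  (2 − -2)² + (-4 − 3)² = 65
Minimum is attained by (-6, 6), so q lies in its Voronoi cell.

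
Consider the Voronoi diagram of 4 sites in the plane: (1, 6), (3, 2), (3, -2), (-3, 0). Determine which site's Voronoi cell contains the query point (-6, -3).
Nearest site = (-3, 0)

The Voronoi cell of site s contains exactly those query points closer to s than to any other site. Compute squared distances from q = (-6, -3) to each site:
  (-3 − -6)² + (0 − -3)² = 18
  (3 − -6)² + (-2 − -3)² = 82
  (3 − -6)² + (2 − -3)² = 106
  (1 − -6)² + (6 − -3)² = 130
Minimum is attained by (-3, 0), so q lies in its Voronoi cell.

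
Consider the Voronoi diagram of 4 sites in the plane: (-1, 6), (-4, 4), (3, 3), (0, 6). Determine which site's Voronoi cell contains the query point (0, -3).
Nearest site = (3, 3)

The Voronoi cell of site s contains exactly those query points closer to s than to any other site. Compute squared distances from q = (0, -3) to each site:
  (3 − 0)² + (3 − -3)² = 45
  (-4 − 0)² + (4 − -3)² = 65
  (0 − 0)² + (6 − -3)² = 81
  (-1 − 0)² + (6 − -3)² = 82
Minimum is attained by (3, 3), so q lies in its Voronoi cell.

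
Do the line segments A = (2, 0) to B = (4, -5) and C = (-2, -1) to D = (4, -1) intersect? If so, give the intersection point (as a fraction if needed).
Yes; intersection at (12/5, -1) (t = 1/5 on AB, s = 11/15 on CD)

Parametrize AB as A + t(B − A) = (2 + 2 t, 0 + -5 t) and CD as C + s(D − C) = (-2 + 6 s, -1 + 0 s). Solve the linear system for (t, s). Determinant = -30 ≠ 0, so a unique intersection of the containing lines exists. Solution: t = 1/5, s = 11/15 — both in [0, 1], so the segments cross. Intersection point: (12/5, -1).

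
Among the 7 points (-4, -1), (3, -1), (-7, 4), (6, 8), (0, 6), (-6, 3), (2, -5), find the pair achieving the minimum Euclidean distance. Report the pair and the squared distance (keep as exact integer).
Pair = ((-7, 4), (-6, 3)); squared distance = 2

Compute all C(7, 2) = 21 pairwise squared distances (x_i − x_j)² + (y_i − y_j)². The minimum is 2, attained by the pair ((-7, 4), (-6, 3)).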